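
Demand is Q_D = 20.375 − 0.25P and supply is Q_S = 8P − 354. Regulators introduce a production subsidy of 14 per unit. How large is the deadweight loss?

In inverse form: demand P = 81.5 − 4Q, supply P = 44.25 + 0.125Q.
Competitive equilibrium: 81.5 − 4Q = 44.25 + 0.125Q → Q* = 9.0303, P* = 45.3788.
The subsidy lowers effective supply by 14: P = 30.25 + 0.125Q.
New quantity: 81.5 − 4Q = 30.25 + 0.125Q → Q' = 12.4242.
Overproduction ΔQ = 12.4242 − 9.0303 = 3.3939; wedge = subsidy = 14.
The triangle = ½ × 3.3939 × 14 = 23.76.

23.76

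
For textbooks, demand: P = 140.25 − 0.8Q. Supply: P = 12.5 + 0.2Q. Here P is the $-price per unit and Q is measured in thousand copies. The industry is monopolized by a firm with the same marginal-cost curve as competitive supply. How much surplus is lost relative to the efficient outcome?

Competitive equilibrium: 140.25 − 0.8Q = 12.5 + 0.2Q → Q* = 127.75, P* = 38.05.
Marginal revenue: MR = 140.25 − 1.6Q. Set MR = MC: 140.25 − 1.6Q = 12.5 + 0.2Q → Q_m = 70.9722.
Price P_m = 140.25 − 0.8·70.9722 = 83.4722; MC(Q_m) = 12.5 + 0.2·70.9722 = 26.6944.
Competitive Q* = 127.75, so ΔQ = 56.7778; wedge = 83.4722 − 26.6944 = 56.7778.
Deadweight loss = ½ × 56.7778 × 56.7778 = $1611.86 thousand.

$1611.86 thousand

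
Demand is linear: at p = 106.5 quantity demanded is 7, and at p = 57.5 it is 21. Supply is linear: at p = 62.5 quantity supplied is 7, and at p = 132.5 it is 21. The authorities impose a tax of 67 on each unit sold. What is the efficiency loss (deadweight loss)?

264.06

Demand slope = (57.5 − 106.5)/(21 − 7) = −3.5, so p = 131 − 3.5q.
Supply slope = (132.5 − 62.5)/(21 − 7) = 5, so p = 27.5 + 5q.
Competitive equilibrium: 131 − 3.5q = 27.5 + 5q → q* = 12.1765, p* = 88.3824.
With the tax, the buyer price exceeds the seller price by 67: (131 − 3.5q) − (27.5 + 5q) = 67 → q' = 4.2941.
Δq = 12.1765 − 4.2941 = 7.8824; the wedge equals the tax, 67.
Deadweight loss = ½ × 7.8824 × 67 = 264.06.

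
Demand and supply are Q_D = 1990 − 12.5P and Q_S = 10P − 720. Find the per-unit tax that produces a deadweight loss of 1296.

21.6

In inverse form: demand P = 159.2 − 0.08Q, supply P = 72 + 0.1Q.
Competitive equilibrium: 159.2 − 0.08Q = 72 + 0.1Q → Q* = 484.4444, P* = 120.4444.
A tax t gives ΔQ = t/0.18 and wedge t, so DWL = t²/0.36.
t²/0.36 = 1296 → t² = 466.56 → t = 21.6.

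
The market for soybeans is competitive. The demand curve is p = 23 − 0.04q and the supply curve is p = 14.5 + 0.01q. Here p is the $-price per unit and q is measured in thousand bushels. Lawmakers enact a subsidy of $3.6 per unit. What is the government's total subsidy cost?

Competitive equilibrium: 23 − 0.04q = 14.5 + 0.01q → q* = 170, p* = 16.2.
The subsidy lowers effective supply by 3.6: p = 10.9 + 0.01q.
New quantity: 23 − 0.04q = 10.9 + 0.01q → q' = 242.
Total subsidy cost = 3.6 × 242 = $871.20 thousand.

$871.20 thousand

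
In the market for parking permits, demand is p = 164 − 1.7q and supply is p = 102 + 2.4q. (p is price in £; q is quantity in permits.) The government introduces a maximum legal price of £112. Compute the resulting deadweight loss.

£246.04

Competitive equilibrium: 164 − 1.7q = 102 + 2.4q → q* = 15.122, p* = 138.2927.
At the ceiling p = 112, quantity supplied = (112 − 102)/2.4 = 4.1667.
Willingness to pay at q' = 4.1667: 164 − 1.7·4.1667 = 156.9166.
Δq = 15.122 − 4.1667 = 10.9553; wedge = 156.9166 − 112 = 44.9166.
DWL = ½ × 10.9553 × 44.9166 = £246.04.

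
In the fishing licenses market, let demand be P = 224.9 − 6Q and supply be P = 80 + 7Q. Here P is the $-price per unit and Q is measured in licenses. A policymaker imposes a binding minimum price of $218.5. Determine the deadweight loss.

Competitive equilibrium: 224.9 − 6Q = 80 + 7Q → Q* = 11.1462, P* = 158.0231.
At the floor P = 218.5, quantity demanded = (224.9 − 218.5)/6 = 1.0667.
Sellers' marginal cost at Q' = 1.0667: 80 + 7·1.0667 = 87.4669.
ΔQ = 11.1462 − 1.0667 = 10.0795; wedge = 218.5 − 87.4669 = 131.0331.
DWL = ½ × 10.0795 × 131.0331 = $660.37.

$660.37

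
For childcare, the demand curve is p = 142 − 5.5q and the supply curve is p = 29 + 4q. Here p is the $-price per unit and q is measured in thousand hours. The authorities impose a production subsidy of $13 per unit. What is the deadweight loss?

$8.89 thousand

Competitive equilibrium: 142 − 5.5q = 29 + 4q → q* = 11.89474, p* = 76.57895.
The subsidy lowers effective supply by 13: p = 16 + 4q.
New quantity: 142 − 5.5q = 16 + 4q → q' = 13.26316.
Overproduction Δq = 13.26316 − 11.89474 = 1.36842; wedge = subsidy = 13.
DWL = ½ × 1.36842 × 13 = $8.89 thousand.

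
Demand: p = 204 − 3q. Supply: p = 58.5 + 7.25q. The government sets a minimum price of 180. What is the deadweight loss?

196.70

Competitive equilibrium: 204 − 3q = 58.5 + 7.25q → q* = 14.19512, p* = 161.41463.
At the floor p = 180, quantity demanded = (204 − 180)/3 = 8.
Sellers' marginal cost at q' = 8: 58.5 + 7.25·8 = 116.5.
Δq = 14.19512 − 8 = 6.19512; wedge = 180 − 116.5 = 63.5.
Welfare loss = ½ × 6.19512 × 63.5 = 196.70.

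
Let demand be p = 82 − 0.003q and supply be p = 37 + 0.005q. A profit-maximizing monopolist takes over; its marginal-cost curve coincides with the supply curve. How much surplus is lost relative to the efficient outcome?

Competitive equilibrium: 82 − 0.003q = 37 + 0.005q → q* = 5625, p* = 65.125.
Marginal revenue: MR = 82 − 0.006q. Set MR = MC: 82 − 0.006q = 37 + 0.005q → q_m = 4090.909091.
Price p_m = 82 − 0.003·4090.909091 = 69.727273; MC(q_m) = 37 + 0.005·4090.909091 = 57.454545.
Competitive q* = 5625, so Δq = 1534.090909; wedge = 69.727273 − 57.454545 = 12.272728.
Welfare loss = ½ × 1534.090909 × 12.272728 = 9413.74.

9413.74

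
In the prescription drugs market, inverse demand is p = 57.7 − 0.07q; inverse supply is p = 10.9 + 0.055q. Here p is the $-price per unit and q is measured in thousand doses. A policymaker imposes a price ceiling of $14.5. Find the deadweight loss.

$5965.46 thousand

Competitive equilibrium: 57.7 − 0.07q = 10.9 + 0.055q → q* = 374.4, p* = 31.492.
At the ceiling p = 14.5, quantity supplied = (14.5 − 10.9)/0.055 = 65.4545.
Willingness to pay at q' = 65.4545: 57.7 − 0.07·65.4545 = 53.1182.
Δq = 374.4 − 65.4545 = 308.9455; wedge = 53.1182 − 14.5 = 38.6182.
The triangle = ½ × 308.9455 × 38.6182 = $5965.46 thousand.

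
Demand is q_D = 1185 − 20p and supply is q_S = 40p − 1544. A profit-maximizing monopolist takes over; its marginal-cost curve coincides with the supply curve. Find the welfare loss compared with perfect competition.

454.85

In inverse form: demand p = 59.25 − 0.05q, supply p = 38.6 + 0.025q.
Competitive equilibrium: 59.25 − 0.05q = 38.6 + 0.025q → q* = 275.3333, p* = 45.4833.
Marginal revenue: MR = 59.25 − 0.1q. Set MR = MC: 59.25 − 0.1q = 38.6 + 0.025q → q_m = 165.2.
Price p_m = 59.25 − 0.05·165.2 = 50.99; MC(q_m) = 38.6 + 0.025·165.2 = 42.73.
Competitive q* = 275.3333, so Δq = 110.1333; wedge = 50.99 − 42.73 = 8.26.
DWL = ½ × 110.1333 × 8.26 = 454.85.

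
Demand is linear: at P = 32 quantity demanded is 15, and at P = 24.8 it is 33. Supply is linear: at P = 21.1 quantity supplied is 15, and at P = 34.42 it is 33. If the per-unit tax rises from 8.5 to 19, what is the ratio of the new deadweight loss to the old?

Demand slope = (24.8 − 32)/(33 − 15) = −0.4, so P = 38 − 0.4Q.
Supply slope = (34.42 − 21.1)/(33 − 15) = 0.74, so P = 10 + 0.74Q.
Competitive equilibrium: 38 − 0.4Q = 10 + 0.74Q → Q* = 24.5614, P* = 28.1754.
For a per-unit tax t: ΔQ = t/1.14, so DWL = ½·t·(t/1.14) = t²/2.28.
At t = 8.5: DWL = 31.689. At t = 19: DWL = 158.333.
Ratio = (19/8.5)² = 4.997.

4.997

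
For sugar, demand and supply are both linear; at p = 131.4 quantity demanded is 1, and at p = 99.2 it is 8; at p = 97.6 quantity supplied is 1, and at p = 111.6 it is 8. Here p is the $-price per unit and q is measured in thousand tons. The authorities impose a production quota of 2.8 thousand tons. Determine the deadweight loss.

Demand slope = (99.2 − 131.4)/(8 − 1) = −4.6, so p = 136 − 4.6q.
Supply slope = (111.6 − 97.6)/(8 − 1) = 2, so p = 95.6 + 2q.
Competitive equilibrium: 136 − 4.6q = 95.6 + 2q → q* = 6.1212, p* = 107.8424.
At q = 2.8: demand price = 136 − 4.6·2.8 = 123.12; supply price = 95.6 + 2·2.8 = 101.2.
Δq = 6.1212 − 2.8 = 3.3212; wedge = 123.12 − 101.2 = 21.92.
Deadweight loss = ½ × 3.3212 × 21.92 = $36.40 thousand.

$36.40 thousand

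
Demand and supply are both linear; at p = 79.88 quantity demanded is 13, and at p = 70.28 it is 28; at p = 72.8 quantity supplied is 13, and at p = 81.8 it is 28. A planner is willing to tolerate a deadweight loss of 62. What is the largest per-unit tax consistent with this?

Demand slope = (70.28 − 79.88)/(28 − 13) = −0.64, so p = 88.2 − 0.64q.
Supply slope = (81.8 − 72.8)/(28 − 13) = 0.6, so p = 65 + 0.6q.
Competitive equilibrium: 88.2 − 0.64q = 65 + 0.6q → q* = 18.7097, p* = 76.2258.
A tax t gives Δq = t/1.24 and wedge t, so DWL = t²/2.48.
t²/2.48 = 62 → t² = 153.76 → t = 12.4.

12.4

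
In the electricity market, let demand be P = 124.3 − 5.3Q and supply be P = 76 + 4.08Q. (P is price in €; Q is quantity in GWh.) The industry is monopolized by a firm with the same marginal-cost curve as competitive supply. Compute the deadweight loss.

€16.21

Competitive equilibrium: 124.3 − 5.3Q = 76 + 4.08Q → Q* = 5.1493, P* = 97.009.
Marginal revenue: MR = 124.3 − 10.6Q. Set MR = MC: 124.3 − 10.6Q = 76 + 4.08Q → Q_m = 3.2902.
Price P_m = 124.3 − 5.3·3.2902 = 106.8619; MC(Q_m) = 76 + 4.08·3.2902 = 89.424.
Competitive Q* = 5.1493, so ΔQ = 1.8591; wedge = 106.8619 − 89.424 = 17.4379.
The triangle = ½ × 1.8591 × 17.4379 = €16.21.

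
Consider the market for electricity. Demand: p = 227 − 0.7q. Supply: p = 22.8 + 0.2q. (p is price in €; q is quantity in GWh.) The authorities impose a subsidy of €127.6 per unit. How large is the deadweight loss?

€9045.42

Competitive equilibrium: 227 − 0.7q = 22.8 + 0.2q → q* = 226.8889, p* = 68.1778.
The subsidy lowers effective supply by 127.6: p = 0.2q − 104.8.
New quantity: 227 − 0.7q = 0.2q − 104.8 → q' = 368.6667.
Overproduction Δq = 368.6667 − 226.8889 = 141.7778; wedge = subsidy = 127.6.
The triangle = ½ × 141.7778 × 127.6 = €9045.42.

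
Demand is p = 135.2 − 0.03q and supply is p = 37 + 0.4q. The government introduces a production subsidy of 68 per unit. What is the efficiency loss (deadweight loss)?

Competitive equilibrium: 135.2 − 0.03q = 37 + 0.4q → q* = 228.3721, p* = 128.3488.
The subsidy lowers effective supply by 68: p = 0.4q − 31.
New quantity: 135.2 − 0.03q = 0.4q − 31 → q' = 386.5116.
Overproduction Δq = 386.5116 − 228.3721 = 158.1395; wedge = subsidy = 68.
Welfare loss = ½ × 158.1395 × 68 = 5376.74.

5376.74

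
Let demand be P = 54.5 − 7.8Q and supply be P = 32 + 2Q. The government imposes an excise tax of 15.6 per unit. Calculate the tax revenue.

Competitive equilibrium: 54.5 − 7.8Q = 32 + 2Q → Q* = 2.2959, P* = 36.5918.
With the tax, the buyer price exceeds the seller price by 15.6: (54.5 − 7.8Q) − (32 + 2Q) = 15.6 → Q' = 0.7041.
Tax revenue = 15.6 × 0.7041 = 10.98.

10.98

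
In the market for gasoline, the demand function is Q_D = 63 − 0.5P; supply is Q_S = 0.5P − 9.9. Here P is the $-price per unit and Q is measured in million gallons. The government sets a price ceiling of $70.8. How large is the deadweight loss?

$2.205 million

In inverse form: demand P = 126 − 2Q, supply P = 19.8 + 2Q.
Competitive equilibrium: 126 − 2Q = 19.8 + 2Q → Q* = 26.55, P* = 72.9.
At the ceiling P = 70.8, quantity supplied = (70.8 − 19.8)/2 = 25.5.
Willingness to pay at Q' = 25.5: 126 − 2·25.5 = 75.
ΔQ = 26.55 − 25.5 = 1.05; wedge = 75 − 70.8 = 4.2.
Deadweight loss = ½ × 1.05 × 4.2 = $2.205 million.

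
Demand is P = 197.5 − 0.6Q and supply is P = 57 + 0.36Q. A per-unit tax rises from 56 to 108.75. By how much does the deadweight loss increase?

Competitive equilibrium: 197.5 − 0.6Q = 57 + 0.36Q → Q* = 146.3542, P* = 109.6875.
For a per-unit tax t: ΔQ = t/0.96, so DWL = ½·t·(t/0.96) = t²/1.92.
At t = 56: DWL = 1633.3333. At t = 108.75: DWL = 6159.668.
Increase = 6159.668 − 1633.3333 = 4526.33.

4526.33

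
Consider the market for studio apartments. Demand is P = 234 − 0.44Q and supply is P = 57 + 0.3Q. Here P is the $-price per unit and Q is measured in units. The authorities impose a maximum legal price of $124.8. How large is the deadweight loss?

$64.36

Competitive equilibrium: 234 − 0.44Q = 57 + 0.3Q → Q* = 239.1892, P* = 128.7568.
At the ceiling P = 124.8, quantity supplied = (124.8 − 57)/0.3 = 226.
Willingness to pay at Q' = 226: 234 − 0.44·226 = 134.56.
ΔQ = 239.1892 − 226 = 13.1892; wedge = 134.56 − 124.8 = 9.76.
Deadweight loss = ½ × 13.1892 × 9.76 = $64.36.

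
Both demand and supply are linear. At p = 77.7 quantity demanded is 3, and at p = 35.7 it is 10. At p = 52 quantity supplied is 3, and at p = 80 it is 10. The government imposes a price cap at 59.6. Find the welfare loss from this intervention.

2.24

Demand slope = (35.7 − 77.7)/(10 − 3) = −6, so p = 95.7 − 6q.
Supply slope = (80 − 52)/(10 − 3) = 4, so p = 40 + 4q.
Competitive equilibrium: 95.7 − 6q = 40 + 4q → q* = 5.57, p* = 62.28.
At the ceiling p = 59.6, quantity supplied = (59.6 − 40)/4 = 4.9.
Willingness to pay at q' = 4.9: 95.7 − 6·4.9 = 66.3.
Δq = 5.57 − 4.9 = 0.67; wedge = 66.3 − 59.6 = 6.7.
The triangle = ½ × 0.67 × 6.7 = 2.24.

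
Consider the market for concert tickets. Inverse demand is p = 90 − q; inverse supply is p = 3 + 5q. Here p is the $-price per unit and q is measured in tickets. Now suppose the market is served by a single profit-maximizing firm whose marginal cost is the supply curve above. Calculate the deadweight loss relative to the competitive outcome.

$12.87

Competitive equilibrium: 90 − q = 3 + 5q → q* = 14.5, p* = 75.5.
Marginal revenue: MR = 90 − 2q. Set MR = MC: 90 − 2q = 3 + 5q → q_m = 12.4286.
Price p_m = 90 − 1·12.4286 = 77.5714; MC(q_m) = 3 + 5·12.4286 = 65.143.
Competitive q* = 14.5, so Δq = 2.0714; wedge = 77.5714 − 65.143 = 12.4284.
Deadweight loss = ½ × 2.0714 × 12.4284 = $12.87.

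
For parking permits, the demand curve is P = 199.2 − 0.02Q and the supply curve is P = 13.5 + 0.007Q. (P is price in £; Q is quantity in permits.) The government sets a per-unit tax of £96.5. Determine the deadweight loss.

£172449.07

Competitive equilibrium: 199.2 − 0.02Q = 13.5 + 0.007Q → Q* = 6877.77778, P* = 61.64444.
With the tax, the buyer price exceeds the seller price by 96.5: (199.2 − 0.02Q) − (13.5 + 0.007Q) = 96.5 → Q' = 3303.7037.
ΔQ = 6877.77778 − 3303.7037 = 3574.07408; the wedge equals the tax, 96.5.
The triangle = ½ × 3574.07408 × 96.5 = £172449.07.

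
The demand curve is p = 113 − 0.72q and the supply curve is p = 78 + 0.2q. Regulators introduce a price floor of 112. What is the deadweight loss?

Competitive equilibrium: 113 − 0.72q = 78 + 0.2q → q* = 38.0435, p* = 85.6087.
At the floor p = 112, quantity demanded = (113 − 112)/0.72 = 1.3889.
Sellers' marginal cost at q' = 1.3889: 78 + 0.2·1.3889 = 78.2778.
Δq = 38.0435 − 1.3889 = 36.6546; wedge = 112 − 78.2778 = 33.7222.
Deadweight loss = ½ × 36.6546 × 33.7222 = 618.04.

618.04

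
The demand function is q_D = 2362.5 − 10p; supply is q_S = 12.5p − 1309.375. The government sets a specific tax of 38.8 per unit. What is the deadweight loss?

4181.78

In inverse form: demand p = 236.25 − 0.1q, supply p = 104.75 + 0.08q.
Competitive equilibrium: 236.25 − 0.1q = 104.75 + 0.08q → q* = 730.5556, p* = 163.1944.
With the tax, the buyer price exceeds the seller price by 38.8: (236.25 − 0.1q) − (104.75 + 0.08q) = 38.8 → q' = 515.
Δq = 730.5556 − 515 = 215.5556; the wedge equals the tax, 38.8.
The triangle = ½ × 215.5556 × 38.8 = 4181.78.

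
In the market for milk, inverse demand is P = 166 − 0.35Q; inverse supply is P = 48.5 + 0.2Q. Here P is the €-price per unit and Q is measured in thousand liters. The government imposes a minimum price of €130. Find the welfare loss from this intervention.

Competitive equilibrium: 166 − 0.35Q = 48.5 + 0.2Q → Q* = 213.6364, P* = 91.2273.
At the floor P = 130, quantity demanded = (166 − 130)/0.35 = 102.8571.
Sellers' marginal cost at Q' = 102.8571: 48.5 + 0.2·102.8571 = 69.0714.
ΔQ = 213.6364 − 102.8571 = 110.7793; wedge = 130 − 69.0714 = 60.9286.
Welfare loss = ½ × 110.7793 × 60.9286 = €3374.81 thousand.

€3374.81 thousand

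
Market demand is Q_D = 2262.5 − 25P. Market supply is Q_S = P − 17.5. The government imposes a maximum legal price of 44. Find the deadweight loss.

In inverse form: demand P = 90.5 − 0.04Q, supply P = 17.5 + Q.
Competitive equilibrium: 90.5 − 0.04Q = 17.5 + Q → Q* = 70.1923, P* = 87.6923.
At the ceiling P = 44, quantity supplied = (44 − 17.5)/1 = 26.5.
Willingness to pay at Q' = 26.5: 90.5 − 0.04·26.5 = 89.44.
ΔQ = 70.1923 − 26.5 = 43.6923; wedge = 89.44 − 44 = 45.44.
Welfare loss = ½ × 43.6923 × 45.44 = 992.69.

992.69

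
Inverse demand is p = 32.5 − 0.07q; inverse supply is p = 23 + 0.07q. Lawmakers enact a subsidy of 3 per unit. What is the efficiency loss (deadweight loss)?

Competitive equilibrium: 32.5 − 0.07q = 23 + 0.07q → q* = 67.8571, p* = 27.75.
The subsidy lowers effective supply by 3: p = 20 + 0.07q.
New quantity: 32.5 − 0.07q = 20 + 0.07q → q' = 89.2857.
Overproduction Δq = 89.2857 − 67.8571 = 21.4286; wedge = subsidy = 3.
Deadweight loss = ½ × 21.4286 × 3 = 32.14.

32.14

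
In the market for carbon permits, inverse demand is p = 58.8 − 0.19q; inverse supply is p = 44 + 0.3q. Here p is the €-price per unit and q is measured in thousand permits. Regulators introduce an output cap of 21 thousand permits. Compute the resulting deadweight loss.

€20.76 thousand

Competitive equilibrium: 58.8 − 0.19q = 44 + 0.3q → q* = 30.2041, p* = 53.0612.
At q = 21: demand price = 58.8 − 0.19·21 = 54.81; supply price = 44 + 0.3·21 = 50.3.
Δq = 30.2041 − 21 = 9.2041; wedge = 54.81 − 50.3 = 4.51.
DWL = ½ × 9.2041 × 4.51 = €20.76 thousand.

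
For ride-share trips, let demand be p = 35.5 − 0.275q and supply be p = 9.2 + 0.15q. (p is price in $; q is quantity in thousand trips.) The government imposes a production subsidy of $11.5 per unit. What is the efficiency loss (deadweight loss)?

Competitive equilibrium: 35.5 − 0.275q = 9.2 + 0.15q → q* = 61.8824, p* = 18.4824.
The subsidy lowers effective supply by 11.5: p = 0.15q − 2.3.
New quantity: 35.5 − 0.275q = 0.15q − 2.3 → q' = 88.9412.
Overproduction Δq = 88.9412 − 61.8824 = 27.0588; wedge = subsidy = 11.5.
The triangle = ½ × 27.0588 × 11.5 = $155.59 thousand.

$155.59 thousand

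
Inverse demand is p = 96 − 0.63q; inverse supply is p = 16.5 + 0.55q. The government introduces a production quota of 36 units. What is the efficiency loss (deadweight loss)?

Competitive equilibrium: 96 − 0.63q = 16.5 + 0.55q → q* = 67.3729, p* = 53.5551.
At q = 36: demand price = 96 − 0.63·36 = 73.32; supply price = 16.5 + 0.55·36 = 36.3.
Δq = 67.3729 − 36 = 31.3729; wedge = 73.32 − 36.3 = 37.02.
Welfare loss = ½ × 31.3729 × 37.02 = 580.71.

580.71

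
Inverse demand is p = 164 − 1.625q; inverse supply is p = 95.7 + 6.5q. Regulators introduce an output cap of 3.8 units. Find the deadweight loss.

Competitive equilibrium: 164 − 1.625q = 95.7 + 6.5q → q* = 8.4062, p* = 150.34.
At q = 3.8: demand price = 164 − 1.625·3.8 = 157.825; supply price = 95.7 + 6.5·3.8 = 120.4.
Δq = 8.4062 − 3.8 = 4.6062; wedge = 157.825 − 120.4 = 37.425.
DWL = ½ × 4.6062 × 37.425 = 86.19.

86.19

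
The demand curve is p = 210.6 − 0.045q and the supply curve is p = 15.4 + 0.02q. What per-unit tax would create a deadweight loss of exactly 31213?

63.7

Competitive equilibrium: 210.6 − 0.045q = 15.4 + 0.02q → q* = 3003.0769, p* = 75.4615.
A tax t gives Δq = t/0.065 and wedge t, so DWL = t²/0.13.
t²/0.13 = 31213 → t² = 4057.69 → t = 63.7.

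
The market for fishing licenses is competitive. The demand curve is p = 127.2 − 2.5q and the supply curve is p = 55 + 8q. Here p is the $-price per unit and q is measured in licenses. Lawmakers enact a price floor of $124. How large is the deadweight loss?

$164.42

Competitive equilibrium: 127.2 − 2.5q = 55 + 8q → q* = 6.8762, p* = 110.0095.
At the floor p = 124, quantity demanded = (127.2 − 124)/2.5 = 1.28.
Sellers' marginal cost at q' = 1.28: 55 + 8·1.28 = 65.24.
Δq = 6.8762 − 1.28 = 5.5962; wedge = 124 − 65.24 = 58.76.
Deadweight loss = ½ × 5.5962 × 58.76 = $164.42.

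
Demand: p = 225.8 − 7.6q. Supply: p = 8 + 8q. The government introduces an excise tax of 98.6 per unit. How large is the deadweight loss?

Competitive equilibrium: 225.8 − 7.6q = 8 + 8q → q* = 13.9615, p* = 119.6923.
With the tax, the buyer price exceeds the seller price by 98.6: (225.8 − 7.6q) − (8 + 8q) = 98.6 → q' = 7.641.
Δq = 13.9615 − 7.641 = 6.3205; the wedge equals the tax, 98.6.
DWL = ½ × 6.3205 × 98.6 = 311.60.

311.60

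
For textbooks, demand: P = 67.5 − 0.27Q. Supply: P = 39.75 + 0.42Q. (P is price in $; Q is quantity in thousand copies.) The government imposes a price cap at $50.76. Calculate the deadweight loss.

$67.65 thousand

Competitive equilibrium: 67.5 − 0.27Q = 39.75 + 0.42Q → Q* = 40.2174, P* = 56.6413.
At the ceiling P = 50.76, quantity supplied = (50.76 − 39.75)/0.42 = 26.2143.
Willingness to pay at Q' = 26.2143: 67.5 − 0.27·26.2143 = 60.4221.
ΔQ = 40.2174 − 26.2143 = 14.0031; wedge = 60.4221 − 50.76 = 9.6621.
The triangle = ½ × 14.0031 × 9.6621 = $67.65 thousand.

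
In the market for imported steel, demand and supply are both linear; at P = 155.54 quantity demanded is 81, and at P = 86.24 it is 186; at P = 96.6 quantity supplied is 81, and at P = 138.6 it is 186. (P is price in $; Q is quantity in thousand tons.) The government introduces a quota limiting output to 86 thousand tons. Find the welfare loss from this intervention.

$1357.19 thousand

Demand slope = (86.24 − 155.54)/(186 − 81) = −0.66, so P = 209 − 0.66Q.
Supply slope = (138.6 − 96.6)/(186 − 81) = 0.4, so P = 64.2 + 0.4Q.
Competitive equilibrium: 209 − 0.66Q = 64.2 + 0.4Q → Q* = 136.6038, P* = 118.8415.
At Q = 86: demand price = 209 − 0.66·86 = 152.24; supply price = 64.2 + 0.4·86 = 98.6.
ΔQ = 136.6038 − 86 = 50.6038; wedge = 152.24 − 98.6 = 53.64.
The triangle = ½ × 50.6038 × 53.64 = $1357.19 thousand.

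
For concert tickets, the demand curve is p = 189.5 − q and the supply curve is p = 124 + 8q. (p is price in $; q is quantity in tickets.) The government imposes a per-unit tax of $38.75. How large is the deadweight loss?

$83.42

Competitive equilibrium: 189.5 − q = 124 + 8q → q* = 7.2778, p* = 182.2222.
With the tax, the buyer price exceeds the seller price by 38.75: (189.5 − q) − (124 + 8q) = 38.75 → q' = 2.9722.
Δq = 7.2778 − 2.9722 = 4.3056; the wedge equals the tax, 38.75.
The triangle = ½ × 4.3056 × 38.75 = $83.42.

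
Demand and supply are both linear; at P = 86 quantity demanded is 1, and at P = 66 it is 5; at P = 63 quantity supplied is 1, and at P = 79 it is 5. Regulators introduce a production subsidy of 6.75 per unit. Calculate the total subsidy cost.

29.06

Demand slope = (66 − 86)/(5 − 1) = −5, so P = 91 − 5Q.
Supply slope = (79 − 63)/(5 − 1) = 4, so P = 59 + 4Q.
Competitive equilibrium: 91 − 5Q = 59 + 4Q → Q* = 3.5556, P* = 73.2222.
The subsidy lowers effective supply by 6.75: P = 52.25 + 4Q.
New quantity: 91 − 5Q = 52.25 + 4Q → Q' = 4.3056.
Total subsidy cost = 6.75 × 4.3056 = 29.06.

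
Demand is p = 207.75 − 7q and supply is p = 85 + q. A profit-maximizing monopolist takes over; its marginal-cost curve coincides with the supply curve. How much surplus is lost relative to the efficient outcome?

Competitive equilibrium: 207.75 − 7q = 85 + q → q* = 15.3438, p* = 100.3438.
Marginal revenue: MR = 207.75 − 14q. Set MR = MC: 207.75 − 14q = 85 + q → q_m = 8.1833.
Price p_m = 207.75 − 7·8.1833 = 150.4669; MC(q_m) = 85 + 1·8.1833 = 93.1833.
Competitive q* = 15.3438, so Δq = 7.1605; wedge = 150.4669 − 93.1833 = 57.2836.
Deadweight loss = ½ × 7.1605 × 57.2836 = 205.09.

205.09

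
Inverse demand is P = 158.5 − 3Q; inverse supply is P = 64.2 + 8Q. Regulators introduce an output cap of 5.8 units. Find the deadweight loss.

Competitive equilibrium: 158.5 − 3Q = 64.2 + 8Q → Q* = 8.5727, P* = 132.7818.
At Q = 5.8: demand price = 158.5 − 3·5.8 = 141.1; supply price = 64.2 + 8·5.8 = 110.6.
ΔQ = 8.5727 − 5.8 = 2.7727; wedge = 141.1 − 110.6 = 30.5.
Deadweight loss = ½ × 2.7727 × 30.5 = 42.28.

42.28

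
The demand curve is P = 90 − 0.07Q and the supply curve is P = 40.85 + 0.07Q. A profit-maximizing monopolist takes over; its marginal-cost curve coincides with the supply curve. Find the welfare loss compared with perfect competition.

Competitive equilibrium: 90 − 0.07Q = 40.85 + 0.07Q → Q* = 351.0714, P* = 65.425.
Marginal revenue: MR = 90 − 0.14Q. Set MR = MC: 90 − 0.14Q = 40.85 + 0.07Q → Q_m = 234.0476.
Price P_m = 90 − 0.07·234.0476 = 73.6167; MC(Q_m) = 40.85 + 0.07·234.0476 = 57.2333.
Competitive Q* = 351.0714, so ΔQ = 117.0238; wedge = 73.6167 − 57.2333 = 16.3834.
Welfare loss = ½ × 117.0238 × 16.3834 = 958.62.

958.62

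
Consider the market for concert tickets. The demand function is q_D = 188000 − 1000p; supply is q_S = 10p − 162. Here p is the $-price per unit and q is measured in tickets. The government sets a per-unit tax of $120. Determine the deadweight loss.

$71287.13

In inverse form: demand p = 188 − 0.001q, supply p = 16.2 + 0.1q.
Competitive equilibrium: 188 − 0.001q = 16.2 + 0.1q → q* = 1700.9901, p* = 186.299.
With the tax, the buyer price exceeds the seller price by 120: (188 − 0.001q) − (16.2 + 0.1q) = 120 → q' = 512.8713.
Δq = 1700.9901 − 512.8713 = 1188.1188; the wedge equals the tax, 120.
Welfare loss = ½ × 1188.1188 × 120 = $71287.13.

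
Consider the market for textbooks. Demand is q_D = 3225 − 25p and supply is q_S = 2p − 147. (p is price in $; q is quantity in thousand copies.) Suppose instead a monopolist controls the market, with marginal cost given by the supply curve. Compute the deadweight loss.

In inverse form: demand p = 129 − 0.04q, supply p = 73.5 + 0.5q.
Competitive equilibrium: 129 − 0.04q = 73.5 + 0.5q → q* = 102.77778, p* = 124.88889.
Marginal revenue: MR = 129 − 0.08q. Set MR = MC: 129 − 0.08q = 73.5 + 0.5q → q_m = 95.68966.
Price p_m = 129 − 0.04·95.68966 = 125.17241; MC(q_m) = 73.5 + 0.5·95.68966 = 121.34483.
Competitive q* = 102.77778, so Δq = 7.08812; wedge = 125.17241 − 121.34483 = 3.82758.
Welfare loss = ½ × 7.08812 × 3.82758 = $13.57 thousand.

$13.57 thousand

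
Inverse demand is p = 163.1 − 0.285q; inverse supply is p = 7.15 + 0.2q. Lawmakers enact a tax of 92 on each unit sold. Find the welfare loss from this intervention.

8725.77

Competitive equilibrium: 163.1 − 0.285q = 7.15 + 0.2q → q* = 321.5464, p* = 71.4593.
With the tax, the buyer price exceeds the seller price by 92: (163.1 − 0.285q) − (7.15 + 0.2q) = 92 → q' = 131.8557.
Δq = 321.5464 − 131.8557 = 189.6907; the wedge equals the tax, 92.
Deadweight loss = ½ × 189.6907 × 92 = 8725.77.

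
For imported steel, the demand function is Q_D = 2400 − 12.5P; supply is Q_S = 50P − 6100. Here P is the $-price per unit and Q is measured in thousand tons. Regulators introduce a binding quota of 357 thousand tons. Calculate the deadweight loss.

$5882.45 thousand

In inverse form: demand P = 192 − 0.08Q, supply P = 122 + 0.02Q.
Competitive equilibrium: 192 − 0.08Q = 122 + 0.02Q → Q* = 700, P* = 136.
At Q = 357: demand price = 192 − 0.08·357 = 163.44; supply price = 122 + 0.02·357 = 129.14.
ΔQ = 700 − 357 = 343; wedge = 163.44 − 129.14 = 34.3.
Welfare loss = ½ × 343 × 34.3 = $5882.45 thousand.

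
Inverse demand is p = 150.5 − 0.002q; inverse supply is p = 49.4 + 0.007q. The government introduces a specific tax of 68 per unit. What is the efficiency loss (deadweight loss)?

Competitive equilibrium: 150.5 − 0.002q = 49.4 + 0.007q → q* = 11233.3333, p* = 128.0333.
With the tax, the buyer price exceeds the seller price by 68: (150.5 − 0.002q) − (49.4 + 0.007q) = 68 → q' = 3677.7778.
Δq = 11233.3333 − 3677.7778 = 7555.5555; the wedge equals the tax, 68.
Welfare loss = ½ × 7555.5555 × 68 = 256888.89.

256888.89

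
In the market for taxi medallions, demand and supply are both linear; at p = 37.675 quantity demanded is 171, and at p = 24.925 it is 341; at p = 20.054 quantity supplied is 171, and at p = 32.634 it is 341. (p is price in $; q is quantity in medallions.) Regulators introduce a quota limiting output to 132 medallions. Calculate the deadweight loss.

Demand slope = (24.925 − 37.675)/(341 − 171) = −0.075, so p = 50.5 − 0.075q.
Supply slope = (32.634 − 20.054)/(341 − 171) = 0.074, so p = 7.4 + 0.074q.
Competitive equilibrium: 50.5 − 0.075q = 7.4 + 0.074q → q* = 289.2617, p* = 28.8054.
At q = 132: demand price = 50.5 − 0.075·132 = 40.6; supply price = 7.4 + 0.074·132 = 17.168.
Δq = 289.2617 − 132 = 157.2617; wedge = 40.6 − 17.168 = 23.432.
DWL = ½ × 157.2617 × 23.432 = $1842.48.

$1842.48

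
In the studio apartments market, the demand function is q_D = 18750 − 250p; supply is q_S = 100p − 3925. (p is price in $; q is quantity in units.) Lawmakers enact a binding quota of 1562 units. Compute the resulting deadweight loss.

In inverse form: demand p = 75 − 0.004q, supply p = 39.25 + 0.01q.
Competitive equilibrium: 75 − 0.004q = 39.25 + 0.01q → q* = 2553.5714, p* = 64.7857.
At q = 1562: demand price = 75 − 0.004·1562 = 68.752; supply price = 39.25 + 0.01·1562 = 54.87.
Δq = 2553.5714 − 1562 = 991.5714; wedge = 68.752 − 54.87 = 13.882.
Deadweight loss = ½ × 991.5714 × 13.882 = $6882.50.

$6882.50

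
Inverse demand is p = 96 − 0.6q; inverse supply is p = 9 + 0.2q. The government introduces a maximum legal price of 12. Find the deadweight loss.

3515.625

Competitive equilibrium: 96 − 0.6q = 9 + 0.2q → q* = 108.75, p* = 30.75.
At the ceiling p = 12, quantity supplied = (12 − 9)/0.2 = 15.
Willingness to pay at q' = 15: 96 − 0.6·15 = 87.
Δq = 108.75 − 15 = 93.75; wedge = 87 − 12 = 75.
DWL = ½ × 93.75 × 75 = 3515.625.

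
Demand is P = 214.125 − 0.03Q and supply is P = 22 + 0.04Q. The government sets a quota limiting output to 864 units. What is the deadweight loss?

Competitive equilibrium: 214.125 − 0.03Q = 22 + 0.04Q → Q* = 2744.64286, P* = 131.78571.
At Q = 864: demand price = 214.125 − 0.03·864 = 188.205; supply price = 22 + 0.04·864 = 56.56.
ΔQ = 2744.64286 − 864 = 1880.64286; wedge = 188.205 − 56.56 = 131.645.
DWL = ½ × 1880.64286 × 131.645 = 123788.61.

123788.61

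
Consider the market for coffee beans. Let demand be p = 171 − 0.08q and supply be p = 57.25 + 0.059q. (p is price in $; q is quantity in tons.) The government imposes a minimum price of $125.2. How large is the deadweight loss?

Competitive equilibrium: 171 − 0.08q = 57.25 + 0.059q → q* = 818.3453, p* = 105.5324.
At the floor p = 125.2, quantity demanded = (171 − 125.2)/0.08 = 572.5.
Sellers' marginal cost at q' = 572.5: 57.25 + 0.059·572.5 = 91.0275.
Δq = 818.3453 − 572.5 = 245.8453; wedge = 125.2 − 91.0275 = 34.1725.
The triangle = ½ × 245.8453 × 34.1725 = $4200.57.

$4200.57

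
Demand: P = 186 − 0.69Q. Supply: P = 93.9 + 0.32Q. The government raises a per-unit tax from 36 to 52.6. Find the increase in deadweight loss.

728.10

Competitive equilibrium: 186 − 0.69Q = 93.9 + 0.32Q → Q* = 91.1881, P* = 123.0802.
For a per-unit tax t: ΔQ = t/1.01, so DWL = ½·t·(t/1.01) = t²/2.02.
At t = 36: DWL = 641.584. At t = 52.6: DWL = 1369.683.
Increase = 1369.683 − 641.584 = 728.10.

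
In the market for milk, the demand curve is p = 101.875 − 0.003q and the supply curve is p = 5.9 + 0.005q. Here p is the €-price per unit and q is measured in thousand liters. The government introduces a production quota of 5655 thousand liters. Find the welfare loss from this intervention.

€160877.51 thousand

Competitive equilibrium: 101.875 − 0.003q = 5.9 + 0.005q → q* = 11996.875, p* = 65.8844.
At q = 5655: demand price = 101.875 − 0.003·5655 = 84.91; supply price = 5.9 + 0.005·5655 = 34.175.
Δq = 11996.875 − 5655 = 6341.875; wedge = 84.91 − 34.175 = 50.735.
Deadweight loss = ½ × 6341.875 × 50.735 = €160877.51 thousand.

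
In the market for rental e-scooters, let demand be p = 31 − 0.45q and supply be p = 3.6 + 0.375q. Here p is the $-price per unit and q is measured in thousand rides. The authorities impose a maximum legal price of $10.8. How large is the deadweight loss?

Competitive equilibrium: 31 − 0.45q = 3.6 + 0.375q → q* = 33.2121, p* = 16.0545.
At the ceiling p = 10.8, quantity supplied = (10.8 − 3.6)/0.375 = 19.2.
Willingness to pay at q' = 19.2: 31 − 0.45·19.2 = 22.36.
Δq = 33.2121 − 19.2 = 14.0121; wedge = 22.36 − 10.8 = 11.56.
Welfare loss = ½ × 14.0121 × 11.56 = $80.99 thousand.

$80.99 thousand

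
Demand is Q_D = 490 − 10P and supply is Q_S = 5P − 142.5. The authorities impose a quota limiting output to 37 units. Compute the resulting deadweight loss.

In inverse form: demand P = 49 − 0.1Q, supply P = 28.5 + 0.2Q.
Competitive equilibrium: 49 − 0.1Q = 28.5 + 0.2Q → Q* = 68.3333, P* = 42.1667.
At Q = 37: demand price = 49 − 0.1·37 = 45.3; supply price = 28.5 + 0.2·37 = 35.9.
ΔQ = 68.3333 − 37 = 31.3333; wedge = 45.3 − 35.9 = 9.4.
Deadweight loss = ½ × 31.3333 × 9.4 = 147.27.

147.27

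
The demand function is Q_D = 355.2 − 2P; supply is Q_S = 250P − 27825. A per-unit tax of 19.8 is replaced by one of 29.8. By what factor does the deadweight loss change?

2.265

In inverse form: demand P = 177.6 − 0.5Q, supply P = 111.3 + 0.004Q.
Competitive equilibrium: 177.6 − 0.5Q = 111.3 + 0.004Q → Q* = 131.5476, P* = 111.8262.
For a per-unit tax t: ΔQ = t/0.504, so DWL = ½·t·(t/0.504) = t²/1.008.
At t = 19.8: DWL = 388.929. At t = 29.8: DWL = 880.992.
Ratio = (29.8/19.8)² = 2.265.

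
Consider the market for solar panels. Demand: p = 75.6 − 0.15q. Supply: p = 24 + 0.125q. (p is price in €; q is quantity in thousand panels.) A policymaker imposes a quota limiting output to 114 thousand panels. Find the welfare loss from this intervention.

€745.57 thousand

Competitive equilibrium: 75.6 − 0.15q = 24 + 0.125q → q* = 187.6364, p* = 47.4545.
At q = 114: demand price = 75.6 − 0.15·114 = 58.5; supply price = 24 + 0.125·114 = 38.25.
Δq = 187.6364 − 114 = 73.6364; wedge = 58.5 − 38.25 = 20.25.
Deadweight loss = ½ × 73.6364 × 20.25 = €745.57 thousand.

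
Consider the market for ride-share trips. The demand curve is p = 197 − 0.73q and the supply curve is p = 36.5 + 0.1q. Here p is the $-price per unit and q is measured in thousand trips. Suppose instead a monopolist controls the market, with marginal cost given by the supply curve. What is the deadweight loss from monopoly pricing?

Competitive equilibrium: 197 − 0.73q = 36.5 + 0.1q → q* = 193.3735, p* = 55.8373.
Marginal revenue: MR = 197 − 1.46q. Set MR = MC: 197 − 1.46q = 36.5 + 0.1q → q_m = 102.8846.
Price p_m = 197 − 0.73·102.8846 = 121.8942; MC(q_m) = 36.5 + 0.1·102.8846 = 46.7885.
Competitive q* = 193.3735, so Δq = 90.4889; wedge = 121.8942 − 46.7885 = 75.1057.
DWL = ½ × 90.4889 × 75.1057 = $3398.12 thousand.

$3398.12 thousand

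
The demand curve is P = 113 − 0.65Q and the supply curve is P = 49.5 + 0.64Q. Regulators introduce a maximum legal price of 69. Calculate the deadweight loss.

226.90

Competitive equilibrium: 113 − 0.65Q = 49.5 + 0.64Q → Q* = 49.2248, P* = 81.0039.
At the ceiling P = 69, quantity supplied = (69 − 49.5)/0.64 = 30.4688.
Willingness to pay at Q' = 30.4688: 113 − 0.65·30.4688 = 93.1953.
ΔQ = 49.2248 − 30.4688 = 18.756; wedge = 93.1953 − 69 = 24.1953.
Welfare loss = ½ × 18.756 × 24.1953 = 226.90.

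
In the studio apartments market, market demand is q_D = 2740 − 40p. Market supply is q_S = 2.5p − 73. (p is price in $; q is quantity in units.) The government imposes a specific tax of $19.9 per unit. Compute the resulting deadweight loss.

In inverse form: demand p = 68.5 − 0.025q, supply p = 29.2 + 0.4q.
Competitive equilibrium: 68.5 − 0.025q = 29.2 + 0.4q → q* = 92.4706, p* = 66.1882.
With the tax, the buyer price exceeds the seller price by 19.9: (68.5 − 0.025q) − (29.2 + 0.4q) = 19.9 → q' = 45.6471.
Δq = 92.4706 − 45.6471 = 46.8235; the wedge equals the tax, 19.9.
Deadweight loss = ½ × 46.8235 × 19.9 = $465.89.

$465.89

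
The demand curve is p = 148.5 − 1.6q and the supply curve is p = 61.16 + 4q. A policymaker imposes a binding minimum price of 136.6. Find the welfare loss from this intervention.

186.39

Competitive equilibrium: 148.5 − 1.6q = 61.16 + 4q → q* = 15.5964, p* = 123.5457.
At the floor p = 136.6, quantity demanded = (148.5 − 136.6)/1.6 = 7.4375.
Sellers' marginal cost at q' = 7.4375: 61.16 + 4·7.4375 = 90.91.
Δq = 15.5964 − 7.4375 = 8.1589; wedge = 136.6 − 90.91 = 45.69.
The triangle = ½ × 8.1589 × 45.69 = 186.39.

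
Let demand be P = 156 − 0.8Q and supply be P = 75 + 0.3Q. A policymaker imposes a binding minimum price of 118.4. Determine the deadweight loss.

390.22

Competitive equilibrium: 156 − 0.8Q = 75 + 0.3Q → Q* = 73.6364, P* = 97.0909.
At the floor P = 118.4, quantity demanded = (156 − 118.4)/0.8 = 47.
Sellers' marginal cost at Q' = 47: 75 + 0.3·47 = 89.1.
ΔQ = 73.6364 − 47 = 26.6364; wedge = 118.4 − 89.1 = 29.3.
Deadweight loss = ½ × 26.6364 × 29.3 = 390.22.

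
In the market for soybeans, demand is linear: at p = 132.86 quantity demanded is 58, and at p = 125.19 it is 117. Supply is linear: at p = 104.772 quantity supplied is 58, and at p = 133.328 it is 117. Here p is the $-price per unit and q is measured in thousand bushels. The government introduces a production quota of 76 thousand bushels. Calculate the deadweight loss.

$236.34 thousand

Demand slope = (125.19 − 132.86)/(117 − 58) = −0.13, so p = 140.4 − 0.13q.
Supply slope = (133.328 − 104.772)/(117 − 58) = 0.484, so p = 76.7 + 0.484q.
Competitive equilibrium: 140.4 − 0.13q = 76.7 + 0.484q → q* = 103.7459, p* = 126.913.
At q = 76: demand price = 140.4 − 0.13·76 = 130.52; supply price = 76.7 + 0.484·76 = 113.484.
Δq = 103.7459 − 76 = 27.7459; wedge = 130.52 − 113.484 = 17.036.
Welfare loss = ½ × 27.7459 × 17.036 = $236.34 thousand.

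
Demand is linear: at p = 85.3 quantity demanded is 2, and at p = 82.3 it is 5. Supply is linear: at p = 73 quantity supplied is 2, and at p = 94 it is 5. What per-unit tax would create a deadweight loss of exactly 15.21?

15.6

Demand slope = (82.3 − 85.3)/(5 − 2) = −1, so p = 87.3 − q.
Supply slope = (94 − 73)/(5 − 2) = 7, so p = 59 + 7q.
Competitive equilibrium: 87.3 − q = 59 + 7q → q* = 3.5375, p* = 83.7625.
A tax t gives Δq = t/8 and wedge t, so DWL = t²/16.
t²/16 = 15.21 → t² = 243.36 → t = 15.6.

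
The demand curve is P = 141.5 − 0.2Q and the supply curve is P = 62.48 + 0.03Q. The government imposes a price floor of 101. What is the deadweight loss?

Competitive equilibrium: 141.5 − 0.2Q = 62.48 + 0.03Q → Q* = 343.5652, P* = 72.787.
At the floor P = 101, quantity demanded = (141.5 − 101)/0.2 = 202.5.
Sellers' marginal cost at Q' = 202.5: 62.48 + 0.03·202.5 = 68.555.
ΔQ = 343.5652 − 202.5 = 141.0652; wedge = 101 − 68.555 = 32.445.
The triangle = ½ × 141.0652 × 32.445 = 2288.43.

2288.43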